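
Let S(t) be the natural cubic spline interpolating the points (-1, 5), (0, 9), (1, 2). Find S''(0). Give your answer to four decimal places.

Let m_i = S''(x_i). Step sizes h_i = 1, 1; slopes of the chords Δ_i = (y_(i+1) - y_i)/h_i = 4, -7.
  1·m_0 + 4·m_1 + 1·m_2 = 6(Δ_1 - Δ_0) = -66
Natural end conditions: m_0 = m_2 = 0.
Hence m_0 = 0, m_1 = -33/2, m_2 = 0.

-16.5000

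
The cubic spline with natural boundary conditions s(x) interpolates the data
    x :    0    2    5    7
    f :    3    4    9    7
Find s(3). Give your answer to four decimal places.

5.8303

Write M_i for s''(x_i). With h_i = 2, 3, 2 and divided differences Δ_i = 1/2, 5/3, -1, the continuity of s' gives the tridiagonal system
  2·M_0 + 10·M_1 + 3·M_2 = 6(Δ_1 - Δ_0) = 7
  3·M_1 + 10·M_2 + 2·M_3 = 6(Δ_2 - Δ_1) = -16
Natural end conditions: M_0 = M_3 = 0.
Hence M_0 = 0, M_1 = 118/91, M_2 = -181/91, M_3 = 0.
On [2, 5], s(x) = 4 + 745/546·(x - 2) + 59/91·(x - 2)² - 23/126·(x - 2)³.
With (x - 2) = 1: s(3) = 4775/819.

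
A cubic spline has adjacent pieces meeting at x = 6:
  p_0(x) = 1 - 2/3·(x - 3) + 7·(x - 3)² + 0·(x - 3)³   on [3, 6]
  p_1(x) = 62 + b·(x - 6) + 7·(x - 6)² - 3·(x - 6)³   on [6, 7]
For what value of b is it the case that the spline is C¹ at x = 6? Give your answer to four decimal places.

41.3333

p_0'(x) = -2/3 + 14·(x - 3) + 0·(x - 3)², so p_0'(6) = 124/3. On the right, p_1'(6) = b, so b = 124/3.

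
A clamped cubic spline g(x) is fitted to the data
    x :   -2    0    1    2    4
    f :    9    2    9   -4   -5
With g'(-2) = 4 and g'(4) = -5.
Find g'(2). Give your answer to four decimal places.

Put M_i = g'' at the i-th knot. Here h = (2, 1, 1, 2) and Δ = (-7/2, 7, -13, -1/2), so the interior equations h_(i-1)·M_(i-1) + 2(h_(i-1)+h_i)·M_i + h_i·M_(i+1) = 6(Δ_i − Δ_(i-1)) read
  2·M_0 + 6·M_1 + 1·M_2 = 6(Δ_1 - Δ_0) = 63
  1·M_1 + 4·M_2 + 1·M_3 = 6(Δ_2 - Δ_1) = -120
  1·M_2 + 6·M_3 + 2·M_4 = 6(Δ_3 - Δ_2) = 75
Clamped end conditions give two more equations: 2h_0·M_0 + h_0·M_1 = 6(Δ_0 - g'(-2)) = -45 and h_3·M_3 + 2h_3·M_4 = 6(g'(4) - Δ_3) = -27.
Solving the tridiagonal system: M_0 = -241/10, M_1 = 257/10, M_2 = -43, M_3 = 263/10, M_4 = -199/10.
On [2, 4], g'(x) = b_3 + 2c_3·(x - 2) + 3d_3·(x - 2)² with b_3 = Δ_3 - h_3(2M_3 + M_4)/6 = -57/5, c_3 = M_3/2 = 263/20, d_3 = (M_4 - M_3)/(6h_3) = -77/20. So g'(2) = -57/5.

-11.4000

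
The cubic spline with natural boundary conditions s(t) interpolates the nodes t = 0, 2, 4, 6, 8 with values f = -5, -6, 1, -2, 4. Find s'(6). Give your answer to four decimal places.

Let M_i = s''(x_i). Step sizes h_i = 2, 2, 2, 2; slopes of the chords Δ_i = (y_(i+1) - y_i)/h_i = -1/2, 7/2, -3/2, 3.
  2·M_0 + 8·M_1 + 2·M_2 = 6(Δ_1 - Δ_0) = 24
  2·M_1 + 8·M_2 + 2·M_3 = 6(Δ_2 - Δ_1) = -30
  2·M_2 + 8·M_3 + 2·M_4 = 6(Δ_3 - Δ_2) = 27
Natural end conditions: M_0 = M_4 = 0.
Solving the tridiagonal system: M_0 = 0, M_1 = 507/112, M_2 = -171/28, M_3 = 549/112, M_4 = 0.
On [6, 8], s'(t) = b_3 + 2c_3·(t - 6) + 3d_3·(t - 6)² with b_3 = Δ_3 - h_3(2M_3 + M_4)/6 = -15/56, c_3 = M_3/2 = 549/224, d_3 = (M_4 - M_3)/(6h_3) = -183/448. So s'(6) = -15/56.

-0.2679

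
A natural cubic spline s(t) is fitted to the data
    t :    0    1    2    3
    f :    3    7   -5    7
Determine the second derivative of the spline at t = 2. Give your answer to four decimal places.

44.8000

Put σ_i = s'' at the i-th knot. Here h = (1, 1, 1) and Δ = (4, -12, 12), so the interior equations h_(i-1)·σ_(i-1) + 2(h_(i-1)+h_i)·σ_i + h_i·σ_(i+1) = 6(Δ_i − Δ_(i-1)) read
  1·σ_0 + 4·σ_1 + 1·σ_2 = 6(Δ_1 - Δ_0) = -96
  1·σ_1 + 4·σ_2 + 1·σ_3 = 6(Δ_2 - Δ_1) = 144
Natural end conditions: σ_0 = σ_3 = 0.
Solving the tridiagonal system: σ_0 = 0, σ_1 = -176/5, σ_2 = 224/5, σ_3 = 0.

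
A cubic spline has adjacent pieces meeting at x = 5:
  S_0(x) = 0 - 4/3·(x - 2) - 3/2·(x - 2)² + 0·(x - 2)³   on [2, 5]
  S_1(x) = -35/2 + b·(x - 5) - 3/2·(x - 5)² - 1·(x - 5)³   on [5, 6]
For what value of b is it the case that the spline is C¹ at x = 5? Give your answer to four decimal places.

S_0'(x) = -4/3 - 3·(x - 2) + 0·(x - 2)², so S_0'(5) = -31/3. On the right, S_1'(5) = b, so b = -31/3.

-10.3333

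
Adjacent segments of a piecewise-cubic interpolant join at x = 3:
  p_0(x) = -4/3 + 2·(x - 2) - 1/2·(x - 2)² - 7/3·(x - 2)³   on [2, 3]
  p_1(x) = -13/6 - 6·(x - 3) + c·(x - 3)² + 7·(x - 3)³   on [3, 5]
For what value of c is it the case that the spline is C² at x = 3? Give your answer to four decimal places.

-7.5000

p_0''(x) = -1 - 14·(x - 2), so p_0''(3) = -15. On the right, p_1''(3) = 2c, so c = -15/2.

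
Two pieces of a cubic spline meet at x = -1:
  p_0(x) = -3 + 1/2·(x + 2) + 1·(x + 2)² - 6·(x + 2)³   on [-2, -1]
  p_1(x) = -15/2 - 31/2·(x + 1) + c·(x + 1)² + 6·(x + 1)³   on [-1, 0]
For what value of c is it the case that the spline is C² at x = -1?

-17

p_0''(x) = 2 - 36·(x + 2), so p_0''(-1) = -34. On the right, p_1''(-1) = 2c, so c = -17.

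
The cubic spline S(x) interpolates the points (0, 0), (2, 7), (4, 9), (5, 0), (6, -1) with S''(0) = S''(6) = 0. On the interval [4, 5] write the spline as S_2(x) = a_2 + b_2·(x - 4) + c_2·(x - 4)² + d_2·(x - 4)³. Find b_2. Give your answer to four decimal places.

With σ_i denoting the second derivative at x_i, h_i = 2, 2, 1, 1, and Δ_i = (y_(i+1) − y_i)/h_i = 7/2, 1, -9, -1:
  2·σ_0 + 8·σ_1 + 2·σ_2 = 6(Δ_1 - Δ_0) = -15
  2·σ_1 + 6·σ_2 + 1·σ_3 = 6(Δ_2 - Δ_1) = -60
  1·σ_2 + 4·σ_3 + 1·σ_4 = 6(Δ_3 - Δ_2) = 48
Natural end conditions: σ_0 = σ_4 = 0.
Solving the tridiagonal system: σ_0 = 0, σ_1 = 11/8, σ_2 = -13, σ_3 = 61/4, σ_4 = 0.
On [4, 5], with S_2(x) = a_2 + b_2·(x - 4) + c_2·(x - 4)² + d_2·(x - 4)³: c_2 = σ_2/2 = -13/2, d_2 = (σ_3 - σ_2)/(6h_2) = 113/24, b_2 = Δ_2 - h_2(2σ_2 + σ_3)/6 = -173/24.

-7.2083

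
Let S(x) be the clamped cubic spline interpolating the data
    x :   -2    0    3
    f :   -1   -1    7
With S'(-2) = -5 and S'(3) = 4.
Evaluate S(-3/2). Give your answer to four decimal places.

-2.6219

Let M_i = S''(x_i). Step sizes h_i = 2, 3; slopes of the chords Δ_i = (y_(i+1) - y_i)/h_i = 0, 8/3.
  2·M_0 + 10·M_1 + 3·M_2 = 6(Δ_1 - Δ_0) = 16
Clamped end conditions give two more equations: 2h_0·M_0 + h_0·M_1 = 6(Δ_0 - S'(-2)) = 30 and h_1·M_1 + 2h_1·M_2 = 6(S'(3) - Δ_1) = 8.
Solving: M_0 = 77/10, M_1 = -2/5, M_2 = 23/15.
On [-2, 0], S(x) = -1 - 5·(x + 2) + 77/20·(x + 2)² - 27/40·(x + 2)³.
With (x + 2) = 1/2: S(-3/2) = -839/320.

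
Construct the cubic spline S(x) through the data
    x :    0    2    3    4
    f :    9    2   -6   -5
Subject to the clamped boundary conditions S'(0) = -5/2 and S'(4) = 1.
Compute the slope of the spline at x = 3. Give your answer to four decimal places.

-3.4545

Let m_i = S''(x_i). Step sizes h_i = 2, 1, 1; slopes of the chords Δ_i = (y_(i+1) - y_i)/h_i = -7/2, -8, 1.
  2·m_0 + 6·m_1 + 1·m_2 = 6(Δ_1 - Δ_0) = -27
  1·m_1 + 4·m_2 + 1·m_3 = 6(Δ_2 - Δ_1) = 54
Clamped end conditions give two more equations: 2h_0·m_0 + h_0·m_1 = 6(Δ_0 - S'(0)) = -6 and h_2·m_2 + 2h_2·m_3 = 6(S'(4) - Δ_2) = 0.
Hence m_0 = 59/22, m_1 = -92/11, m_2 = 196/11, m_3 = -98/11.
On [3, 4], S'(x) = b_2 + 2c_2·(x - 3) + 3d_2·(x - 3)² with b_2 = Δ_2 - h_2(2m_2 + m_3)/6 = -38/11, c_2 = m_2/2 = 98/11, d_2 = (m_3 - m_2)/(6h_2) = -49/11. So S'(3) = -38/11.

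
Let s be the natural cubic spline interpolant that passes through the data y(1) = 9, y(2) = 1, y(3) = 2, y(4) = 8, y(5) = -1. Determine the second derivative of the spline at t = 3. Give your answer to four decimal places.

11.1429

Put M_i = s'' at the i-th knot. Here h = (1, 1, 1, 1) and Δ = (-8, 1, 6, -9), so the interior equations h_(i-1)·M_(i-1) + 2(h_(i-1)+h_i)·M_i + h_i·M_(i+1) = 6(Δ_i − Δ_(i-1)) read
  1·M_0 + 4·M_1 + 1·M_2 = 6(Δ_1 - Δ_0) = 54
  1·M_1 + 4·M_2 + 1·M_3 = 6(Δ_2 - Δ_1) = 30
  1·M_2 + 4·M_3 + 1·M_4 = 6(Δ_3 - Δ_2) = -90
Natural end conditions: M_0 = M_4 = 0.
Solving the tridiagonal system: M_0 = 0, M_1 = 75/7, M_2 = 78/7, M_3 = -177/7, M_4 = 0.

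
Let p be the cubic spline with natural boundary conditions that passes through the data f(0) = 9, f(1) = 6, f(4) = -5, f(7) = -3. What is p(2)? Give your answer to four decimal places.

Put m_i = p'' at the i-th knot. Here h = (1, 3, 3) and Δ = (-3, -11/3, 2/3), so the interior equations h_(i-1)·m_(i-1) + 2(h_(i-1)+h_i)·m_i + h_i·m_(i+1) = 6(Δ_i − Δ_(i-1)) read
  1·m_0 + 8·m_1 + 3·m_2 = 6(Δ_1 - Δ_0) = -4
  3·m_1 + 12·m_2 + 3·m_3 = 6(Δ_2 - Δ_1) = 26
Natural end conditions: m_0 = m_3 = 0.
Forward elimination and back-substitution give m_0 = 0, m_1 = -42/29, m_2 = 220/87, m_3 = 0.
On [1, 4], p(t) = 6 - 101/29·(t - 1) - 21/29·(t - 1)² + 173/783·(t - 1)³.
With (t - 1) = 1: p(2) = 1577/783.

2.0140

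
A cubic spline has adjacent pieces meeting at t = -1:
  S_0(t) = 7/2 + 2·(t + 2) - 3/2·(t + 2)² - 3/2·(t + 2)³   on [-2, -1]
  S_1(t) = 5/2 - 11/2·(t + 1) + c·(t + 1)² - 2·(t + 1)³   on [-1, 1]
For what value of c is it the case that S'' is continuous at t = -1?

-6

S_0''(t) = -3 - 9·(t + 2), so S_0''(-1) = -12. On the right, S_1''(-1) = 2c, so c = -6.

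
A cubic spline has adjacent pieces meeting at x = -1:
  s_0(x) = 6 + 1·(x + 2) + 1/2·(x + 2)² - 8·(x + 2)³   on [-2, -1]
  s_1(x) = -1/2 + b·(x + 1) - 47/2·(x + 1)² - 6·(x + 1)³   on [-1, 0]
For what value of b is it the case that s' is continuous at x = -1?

s_0'(x) = 1 + 1·(x + 2) - 24·(x + 2)², so s_0'(-1) = -22. On the right, s_1'(-1) = b, so b = -22.

-22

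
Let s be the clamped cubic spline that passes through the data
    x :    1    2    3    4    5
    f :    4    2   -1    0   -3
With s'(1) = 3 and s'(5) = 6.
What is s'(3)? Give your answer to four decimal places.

Put M_i = s'' at the i-th knot. Here h = (1, 1, 1, 1) and Δ = (-2, -3, 1, -3), so the interior equations h_(i-1)·M_(i-1) + 2(h_(i-1)+h_i)·M_i + h_i·M_(i+1) = 6(Δ_i − Δ_(i-1)) read
  1·M_0 + 4·M_1 + 1·M_2 = 6(Δ_1 - Δ_0) = -6
  1·M_1 + 4·M_2 + 1·M_3 = 6(Δ_2 - Δ_1) = 24
  1·M_2 + 4·M_3 + 1·M_4 = 6(Δ_3 - Δ_2) = -24
Clamped end conditions give two more equations: 2h_0·M_0 + h_0·M_1 = 6(Δ_0 - s'(1)) = -30 and h_3·M_3 + 2h_3·M_4 = 6(s'(5) - Δ_3) = 54.
Solving: M_0 = -207/14, M_1 = -3/7, M_2 = 21/2, M_3 = -123/7, M_4 = 501/14.
On [3, 4], s'(x) = b_2 + 2c_2·(x - 3) + 3d_2·(x - 3)² with b_2 = Δ_2 - h_2(2M_2 + M_3)/6 = 3/7, c_2 = M_2/2 = 21/4, d_2 = (M_3 - M_2)/(6h_2) = -131/28. So s'(3) = 3/7.

0.4286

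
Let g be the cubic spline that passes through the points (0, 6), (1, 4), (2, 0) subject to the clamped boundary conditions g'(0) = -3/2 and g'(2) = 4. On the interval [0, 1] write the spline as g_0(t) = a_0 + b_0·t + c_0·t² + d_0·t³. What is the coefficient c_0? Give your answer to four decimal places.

Put σ_i = g'' at the i-th knot. Here h = (1, 1) and Δ = (-2, -4), so the interior equations h_(i-1)·σ_(i-1) + 2(h_(i-1)+h_i)·σ_i + h_i·σ_(i+1) = 6(Δ_i − Δ_(i-1)) read
  1·σ_0 + 4·σ_1 + 1·σ_2 = 6(Δ_1 - Δ_0) = -12
Clamped end conditions give two more equations: 2h_0·σ_0 + h_0·σ_1 = 6(Δ_0 - g'(0)) = -3 and h_1·σ_1 + 2h_1·σ_2 = 6(g'(2) - Δ_1) = 48.
Forward elimination and back-substitution give σ_0 = 17/4, σ_1 = -23/2, σ_2 = 119/4.
On [0, 1], with g_0(t) = a_0 + b_0·t + c_0·t² + d_0·t³: c_0 = σ_0/2 = 17/8, d_0 = (σ_1 - σ_0)/(6h_0) = -21/8, b_0 = Δ_0 - h_0(2σ_0 + σ_1)/6 = -3/2.

2.1250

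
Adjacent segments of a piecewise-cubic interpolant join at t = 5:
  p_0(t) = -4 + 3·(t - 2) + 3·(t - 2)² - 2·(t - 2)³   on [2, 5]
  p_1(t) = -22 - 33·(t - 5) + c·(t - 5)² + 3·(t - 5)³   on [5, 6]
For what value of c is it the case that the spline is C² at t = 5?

p_0''(t) = 6 - 12·(t - 2), so p_0''(5) = -30. On the right, p_1''(5) = 2c, so c = -15.

-15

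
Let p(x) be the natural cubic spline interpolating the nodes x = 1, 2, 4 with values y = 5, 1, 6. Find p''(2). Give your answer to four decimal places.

6.5000

Write M_i for p''(x_i). With h_i = 1, 2 and divided differences Δ_i = -4, 5/2, the continuity of p' gives the tridiagonal system
  1·M_0 + 6·M_1 + 2·M_2 = 6(Δ_1 - Δ_0) = 39
Natural end conditions: M_0 = M_2 = 0.
Solving the tridiagonal system: M_0 = 0, M_1 = 13/2, M_2 = 0.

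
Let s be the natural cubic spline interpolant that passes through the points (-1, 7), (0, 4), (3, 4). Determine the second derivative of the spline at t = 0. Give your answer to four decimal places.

2.2500

Put σ_i = s'' at the i-th knot. Here h = (1, 3) and Δ = (-3, 0), so the interior equations h_(i-1)·σ_(i-1) + 2(h_(i-1)+h_i)·σ_i + h_i·σ_(i+1) = 6(Δ_i − Δ_(i-1)) read
  1·σ_0 + 8·σ_1 + 3·σ_2 = 6(Δ_1 - Δ_0) = 18
Natural end conditions: σ_0 = σ_2 = 0.
Solving: σ_0 = 0, σ_1 = 9/4, σ_2 = 0.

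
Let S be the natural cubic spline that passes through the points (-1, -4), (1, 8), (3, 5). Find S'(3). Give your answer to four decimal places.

-3.3750

Let m_i = S''(x_i). Step sizes h_i = 2, 2; slopes of the chords Δ_i = (y_(i+1) - y_i)/h_i = 6, -3/2.
  2·m_0 + 8·m_1 + 2·m_2 = 6(Δ_1 - Δ_0) = -45
Natural end conditions: m_0 = m_2 = 0.
Solving: m_0 = 0, m_1 = -45/8, m_2 = 0.
On [1, 3], S'(x) = b_1 + 2c_1·(x - 1) + 3d_1·(x - 1)² with b_1 = Δ_1 - h_1(2m_1 + m_2)/6 = 9/4, c_1 = m_1/2 = -45/16, d_1 = (m_2 - m_1)/(6h_1) = 15/32. So S'(3) = -27/8.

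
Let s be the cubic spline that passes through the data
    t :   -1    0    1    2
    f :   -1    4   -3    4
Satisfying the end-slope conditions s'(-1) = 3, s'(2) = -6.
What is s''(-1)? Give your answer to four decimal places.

Write M_i for s''(x_i). With h_i = 1, 1, 1 and divided differences Δ_i = 5, -7, 7, the continuity of s' gives the tridiagonal system
  1·M_0 + 4·M_1 + 1·M_2 = 6(Δ_1 - Δ_0) = -72
  1·M_1 + 4·M_2 + 1·M_3 = 6(Δ_2 - Δ_1) = 84
Clamped end conditions give two more equations: 2h_0·M_0 + h_0·M_1 = 6(Δ_0 - s'(-1)) = 12 and h_2·M_2 + 2h_2·M_3 = 6(s'(2) - Δ_2) = -78.
Hence M_0 = 118/5, M_1 = -176/5, M_2 = 226/5, M_3 = -308/5.

23.6000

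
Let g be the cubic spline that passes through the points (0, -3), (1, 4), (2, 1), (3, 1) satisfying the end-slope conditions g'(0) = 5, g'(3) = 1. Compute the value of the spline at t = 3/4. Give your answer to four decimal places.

With σ_i denoting the second derivative at x_i, h_i = 1, 1, 1, and Δ_i = (y_(i+1) − y_i)/h_i = 7, -3, 0:
  1·σ_0 + 4·σ_1 + 1·σ_2 = 6(Δ_1 - Δ_0) = -60
  1·σ_1 + 4·σ_2 + 1·σ_3 = 6(Δ_2 - Δ_1) = 18
Clamped end conditions give two more equations: 2h_0·σ_0 + h_0·σ_1 = 6(Δ_0 - g'(0)) = 12 and h_2·σ_2 + 2h_2·σ_3 = 6(g'(3) - Δ_2) = 6.
Solving the tridiagonal system: σ_0 = 254/15, σ_1 = -328/15, σ_2 = 158/15, σ_3 = -34/15.
On [0, 1], g(t) = -3 + 5·t + 127/15·t² - 97/15·t³.
With t = 3/4: g(3/4) = 891/320.

2.7844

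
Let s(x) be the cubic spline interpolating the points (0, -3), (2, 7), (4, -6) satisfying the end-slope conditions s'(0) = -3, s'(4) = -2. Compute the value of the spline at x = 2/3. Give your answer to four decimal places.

Put M_i = s'' at the i-th knot. Here h = (2, 2) and Δ = (5, -13/2), so the interior equations h_(i-1)·M_(i-1) + 2(h_(i-1)+h_i)·M_i + h_i·M_(i+1) = 6(Δ_i − Δ_(i-1)) read
  2·M_0 + 8·M_1 + 2·M_2 = 6(Δ_1 - Δ_0) = -69
Clamped end conditions give two more equations: 2h_0·M_0 + h_0·M_1 = 6(Δ_0 - s'(0)) = 48 and h_1·M_1 + 2h_1·M_2 = 6(s'(4) - Δ_1) = 27.
Solving: M_0 = 167/8, M_1 = -71/4, M_2 = 125/8.
On [0, 2], s(x) = -3 - 3·x + 167/16·x² - 103/32·x³.
With x = 2/3: s(2/3) = -71/54.

-1.3148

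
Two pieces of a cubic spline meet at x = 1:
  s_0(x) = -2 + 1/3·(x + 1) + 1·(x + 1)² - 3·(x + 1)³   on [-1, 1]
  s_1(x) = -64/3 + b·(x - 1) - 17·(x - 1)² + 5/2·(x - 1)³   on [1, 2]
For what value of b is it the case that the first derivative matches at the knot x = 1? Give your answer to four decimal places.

s_0'(x) = 1/3 + 2·(x + 1) - 9·(x + 1)², so s_0'(1) = -95/3. On the right, s_1'(1) = b, so b = -95/3.

-31.6667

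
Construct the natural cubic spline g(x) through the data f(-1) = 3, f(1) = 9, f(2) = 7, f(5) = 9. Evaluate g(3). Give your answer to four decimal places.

Let σ_i = g''(x_i). Step sizes h_i = 2, 1, 3; slopes of the chords Δ_i = (y_(i+1) - y_i)/h_i = 3, -2, 2/3.
  2·σ_0 + 6·σ_1 + 1·σ_2 = 6(Δ_1 - Δ_0) = -30
  1·σ_1 + 8·σ_2 + 3·σ_3 = 6(Δ_2 - Δ_1) = 16
Natural end conditions: σ_0 = σ_3 = 0.
Forward elimination and back-substitution give σ_0 = 0, σ_1 = -256/47, σ_2 = 126/47, σ_3 = 0.
On [2, 5], g(x) = 7 - 284/141·(x - 2) + 63/47·(x - 2)² - 7/47·(x - 2)³.
With (x - 2) = 1: g(3) = 871/141.

6.1773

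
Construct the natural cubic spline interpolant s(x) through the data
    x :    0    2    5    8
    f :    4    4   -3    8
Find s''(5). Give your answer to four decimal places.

Put σ_i = s'' at the i-th knot. Here h = (2, 3, 3) and Δ = (0, -7/3, 11/3), so the interior equations h_(i-1)·σ_(i-1) + 2(h_(i-1)+h_i)·σ_i + h_i·σ_(i+1) = 6(Δ_i − Δ_(i-1)) read
  2·σ_0 + 10·σ_1 + 3·σ_2 = 6(Δ_1 - Δ_0) = -14
  3·σ_1 + 12·σ_2 + 3·σ_3 = 6(Δ_2 - Δ_1) = 36
Natural end conditions: σ_0 = σ_3 = 0.
Solving the tridiagonal system: σ_0 = 0, σ_1 = -92/37, σ_2 = 134/37, σ_3 = 0.

3.6216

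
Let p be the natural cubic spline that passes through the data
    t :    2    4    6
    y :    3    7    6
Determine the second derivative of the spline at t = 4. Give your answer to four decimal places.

With M_i denoting the second derivative at x_i, h_i = 2, 2, and Δ_i = (y_(i+1) − y_i)/h_i = 2, -1/2:
  2·M_0 + 8·M_1 + 2·M_2 = 6(Δ_1 - Δ_0) = -15
Natural end conditions: M_0 = M_2 = 0.
Solving: M_0 = 0, M_1 = -15/8, M_2 = 0.

-1.8750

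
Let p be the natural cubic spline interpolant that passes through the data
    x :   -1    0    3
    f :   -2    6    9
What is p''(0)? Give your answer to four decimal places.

Let M_i = p''(x_i). Step sizes h_i = 1, 3; slopes of the chords Δ_i = (y_(i+1) - y_i)/h_i = 8, 1.
  1·M_0 + 8·M_1 + 3·M_2 = 6(Δ_1 - Δ_0) = -42
Natural end conditions: M_0 = M_2 = 0.
Forward elimination and back-substitution give M_0 = 0, M_1 = -21/4, M_2 = 0.

-5.2500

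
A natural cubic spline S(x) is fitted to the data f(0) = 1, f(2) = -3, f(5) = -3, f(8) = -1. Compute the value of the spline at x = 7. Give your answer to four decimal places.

Write M_i for S''(x_i). With h_i = 2, 3, 3 and divided differences Δ_i = -2, 0, 2/3, the continuity of S' gives the tridiagonal system
  2·M_0 + 10·M_1 + 3·M_2 = 6(Δ_1 - Δ_0) = 12
  3·M_1 + 12·M_2 + 3·M_3 = 6(Δ_2 - Δ_1) = 4
Natural end conditions: M_0 = M_3 = 0.
Forward elimination and back-substitution give M_0 = 0, M_1 = 44/37, M_2 = 4/111, M_3 = 0.
On [5, 8], S(x) = -3 + 70/111·(x - 5) + 2/111·(x - 5)² - 2/999·(x - 5)³.
With (x - 5) = 2: S(7) = -1681/999.

-1.6827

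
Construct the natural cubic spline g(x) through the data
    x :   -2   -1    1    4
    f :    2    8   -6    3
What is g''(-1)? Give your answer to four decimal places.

Let m_i = g''(x_i). Step sizes h_i = 1, 2, 3; slopes of the chords Δ_i = (y_(i+1) - y_i)/h_i = 6, -7, 3.
  1·m_0 + 6·m_1 + 2·m_2 = 6(Δ_1 - Δ_0) = -78
  2·m_1 + 10·m_2 + 3·m_3 = 6(Δ_2 - Δ_1) = 60
Natural end conditions: m_0 = m_3 = 0.
Forward elimination and back-substitution give m_0 = 0, m_1 = -225/14, m_2 = 129/14, m_3 = 0.

-16.0714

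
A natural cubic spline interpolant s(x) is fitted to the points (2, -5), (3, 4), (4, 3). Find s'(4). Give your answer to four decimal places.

-3.5000

Put σ_i = s'' at the i-th knot. Here h = (1, 1) and Δ = (9, -1), so the interior equations h_(i-1)·σ_(i-1) + 2(h_(i-1)+h_i)·σ_i + h_i·σ_(i+1) = 6(Δ_i − Δ_(i-1)) read
  1·σ_0 + 4·σ_1 + 1·σ_2 = 6(Δ_1 - Δ_0) = -60
Natural end conditions: σ_0 = σ_2 = 0.
Hence σ_0 = 0, σ_1 = -15, σ_2 = 0.
On [3, 4], s'(x) = b_1 + 2c_1·(x - 3) + 3d_1·(x - 3)² with b_1 = Δ_1 - h_1(2σ_1 + σ_2)/6 = 4, c_1 = σ_1/2 = -15/2, d_1 = (σ_2 - σ_1)/(6h_1) = 5/2. So s'(4) = -7/2.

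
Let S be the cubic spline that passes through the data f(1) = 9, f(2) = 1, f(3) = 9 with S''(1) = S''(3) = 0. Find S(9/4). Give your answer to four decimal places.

1.6875

Write M_i for S''(x_i). With h_i = 1, 1 and divided differences Δ_i = -8, 8, the continuity of S' gives the tridiagonal system
  1·M_0 + 4·M_1 + 1·M_2 = 6(Δ_1 - Δ_0) = 96
Natural end conditions: M_0 = M_2 = 0.
Solving: M_0 = 0, M_1 = 24, M_2 = 0.
On [2, 3], S(t) = 1 + 0·(t - 2) + 12·(t - 2)² - 4·(t - 2)³.
With (t - 2) = 1/4: S(9/4) = 27/16.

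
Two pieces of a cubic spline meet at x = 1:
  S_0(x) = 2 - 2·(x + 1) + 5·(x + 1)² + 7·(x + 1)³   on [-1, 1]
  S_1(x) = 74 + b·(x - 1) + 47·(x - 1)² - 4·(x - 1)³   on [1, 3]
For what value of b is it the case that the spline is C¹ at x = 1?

S_0'(x) = -2 + 10·(x + 1) + 21·(x + 1)², so S_0'(1) = 102. On the right, S_1'(1) = b, so b = 102.

102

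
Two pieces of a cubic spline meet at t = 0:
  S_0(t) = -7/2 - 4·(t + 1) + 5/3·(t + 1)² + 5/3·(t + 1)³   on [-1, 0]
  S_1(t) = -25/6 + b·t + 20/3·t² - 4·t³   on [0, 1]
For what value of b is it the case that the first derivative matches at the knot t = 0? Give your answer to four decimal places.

S_0'(t) = -4 + 10/3·(t + 1) + 5·(t + 1)², so S_0'(0) = 13/3. On the right, S_1'(0) = b, so b = 13/3.

4.3333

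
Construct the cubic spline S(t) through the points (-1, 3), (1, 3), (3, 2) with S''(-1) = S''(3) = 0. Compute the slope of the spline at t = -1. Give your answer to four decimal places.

0.1250

With M_i denoting the second derivative at x_i, h_i = 2, 2, and Δ_i = (y_(i+1) − y_i)/h_i = 0, -1/2:
  2·M_0 + 8·M_1 + 2·M_2 = 6(Δ_1 - Δ_0) = -3
Natural end conditions: M_0 = M_2 = 0.
Hence M_0 = 0, M_1 = -3/8, M_2 = 0.
On [-1, 1], S'(t) = b_0 + 2c_0·(t + 1) + 3d_0·(t + 1)² with b_0 = Δ_0 - h_0(2M_0 + M_1)/6 = 1/8, c_0 = M_0/2 = 0, d_0 = (M_1 - M_0)/(6h_0) = -1/32. So S'(-1) = 1/8.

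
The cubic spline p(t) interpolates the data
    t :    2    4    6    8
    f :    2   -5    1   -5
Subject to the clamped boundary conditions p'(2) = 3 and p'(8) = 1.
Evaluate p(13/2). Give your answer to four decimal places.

With M_i denoting the second derivative at x_i, h_i = 2, 2, 2, and Δ_i = (y_(i+1) − y_i)/h_i = -7/2, 3, -3:
  2·M_0 + 8·M_1 + 2·M_2 = 6(Δ_1 - Δ_0) = 39
  2·M_1 + 8·M_2 + 2·M_3 = 6(Δ_2 - Δ_1) = -36
Clamped end conditions give two more equations: 2h_0·M_0 + h_0·M_1 = 6(Δ_0 - p'(2)) = -39 and h_2·M_2 + 2h_2·M_3 = 6(p'(8) - Δ_2) = 24.
Forward elimination and back-substitution give M_0 = -461/30, M_1 = 337/30, M_2 = -151/15, M_3 = 331/30.
On [6, 8], p(t) = 1 + 1/30·(t - 6) - 151/30·(t - 6)² + 211/120·(t - 6)³.
With (t - 6) = 1/2: p(13/2) = -7/320.

-0.0219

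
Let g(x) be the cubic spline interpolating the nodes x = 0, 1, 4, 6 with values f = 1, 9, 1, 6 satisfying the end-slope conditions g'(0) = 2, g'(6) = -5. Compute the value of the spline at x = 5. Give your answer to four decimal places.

With σ_i denoting the second derivative at x_i, h_i = 1, 3, 2, and Δ_i = (y_(i+1) − y_i)/h_i = 8, -8/3, 5/2:
  1·σ_0 + 8·σ_1 + 3·σ_2 = 6(Δ_1 - Δ_0) = -64
  3·σ_1 + 10·σ_2 + 2·σ_3 = 6(Δ_2 - Δ_1) = 31
Clamped end conditions give two more equations: 2h_0·σ_0 + h_0·σ_1 = 6(Δ_0 - g'(0)) = 36 and h_2·σ_2 + 2h_2·σ_3 = 6(g'(6) - Δ_2) = -45.
Hence σ_0 = 2003/78, σ_1 = -599/39, σ_2 = 863/78, σ_3 = -1309/78.
On [4, 6], g(x) = 1 + 28/39·(x - 4) + 863/156·(x - 4)² - 181/78·(x - 4)³.
With (x - 4) = 1: g(5) = 769/156.

4.9295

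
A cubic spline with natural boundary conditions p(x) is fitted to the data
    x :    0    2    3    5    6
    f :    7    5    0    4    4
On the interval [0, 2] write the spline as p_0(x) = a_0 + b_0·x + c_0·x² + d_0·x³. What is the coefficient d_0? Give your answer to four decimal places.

Let M_i = p''(x_i). Step sizes h_i = 2, 1, 2, 1; slopes of the chords Δ_i = (y_(i+1) - y_i)/h_i = -1, -5, 2, 0.
  2·M_0 + 6·M_1 + 1·M_2 = 6(Δ_1 - Δ_0) = -24
  1·M_1 + 6·M_2 + 2·M_3 = 6(Δ_2 - Δ_1) = 42
  2·M_2 + 6·M_3 + 1·M_4 = 6(Δ_3 - Δ_2) = -12
Natural end conditions: M_0 = M_4 = 0.
Solving: M_0 = 0, M_1 = -174/31, M_2 = 300/31, M_3 = -162/31, M_4 = 0.
On [0, 2], with p_0(x) = a_0 + b_0·x + c_0·x² + d_0·x³: c_0 = M_0/2 = 0, d_0 = (M_1 - M_0)/(6h_0) = -29/62, b_0 = Δ_0 - h_0(2M_0 + M_1)/6 = 27/31.

-0.4677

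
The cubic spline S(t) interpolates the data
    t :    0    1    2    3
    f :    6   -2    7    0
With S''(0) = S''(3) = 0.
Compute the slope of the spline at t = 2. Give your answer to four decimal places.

Write m_i for S''(x_i). With h_i = 1, 1, 1 and divided differences Δ_i = -8, 9, -7, the continuity of S' gives the tridiagonal system
  1·m_0 + 4·m_1 + 1·m_2 = 6(Δ_1 - Δ_0) = 102
  1·m_1 + 4·m_2 + 1·m_3 = 6(Δ_2 - Δ_1) = -96
Natural end conditions: m_0 = m_3 = 0.
Hence m_0 = 0, m_1 = 168/5, m_2 = -162/5, m_3 = 0.
On [2, 3], S'(t) = b_2 + 2c_2·(t - 2) + 3d_2·(t - 2)² with b_2 = Δ_2 - h_2(2m_2 + m_3)/6 = 19/5, c_2 = m_2/2 = -81/5, d_2 = (m_3 - m_2)/(6h_2) = 27/5. So S'(2) = 19/5.

3.8000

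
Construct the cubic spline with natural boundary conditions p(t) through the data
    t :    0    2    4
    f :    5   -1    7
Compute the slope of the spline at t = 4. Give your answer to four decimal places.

With σ_i denoting the second derivative at x_i, h_i = 2, 2, and Δ_i = (y_(i+1) − y_i)/h_i = -3, 4:
  2·σ_0 + 8·σ_1 + 2·σ_2 = 6(Δ_1 - Δ_0) = 42
Natural end conditions: σ_0 = σ_2 = 0.
Hence σ_0 = 0, σ_1 = 21/4, σ_2 = 0.
On [2, 4], p'(t) = b_1 + 2c_1·(t - 2) + 3d_1·(t - 2)² with b_1 = Δ_1 - h_1(2σ_1 + σ_2)/6 = 1/2, c_1 = σ_1/2 = 21/8, d_1 = (σ_2 - σ_1)/(6h_1) = -7/16. So p'(4) = 23/4.

5.7500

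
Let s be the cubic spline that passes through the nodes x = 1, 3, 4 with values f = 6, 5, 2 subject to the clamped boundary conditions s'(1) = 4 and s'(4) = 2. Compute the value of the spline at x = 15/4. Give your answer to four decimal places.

Put M_i = s'' at the i-th knot. Here h = (2, 1) and Δ = (-1/2, -3), so the interior equations h_(i-1)·M_(i-1) + 2(h_(i-1)+h_i)·M_i + h_i·M_(i+1) = 6(Δ_i − Δ_(i-1)) read
  2·M_0 + 6·M_1 + 1·M_2 = 6(Δ_1 - Δ_0) = -15
Clamped end conditions give two more equations: 2h_0·M_0 + h_0·M_1 = 6(Δ_0 - s'(1)) = -27 and h_1·M_1 + 2h_1·M_2 = 6(s'(4) - Δ_1) = 30.
Solving the tridiagonal system: M_0 = -59/12, M_1 = -11/3, M_2 = 101/6.
On [3, 4], s(x) = 5 - 55/12·(x - 3) - 11/6·(x - 3)² + 41/12·(x - 3)³.
With (x - 3) = 3/4: s(15/4) = 505/256.

1.9727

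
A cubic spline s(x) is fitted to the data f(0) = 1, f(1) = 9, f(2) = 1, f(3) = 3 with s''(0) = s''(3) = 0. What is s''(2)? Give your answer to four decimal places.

22.4000

Let M_i = s''(x_i). Step sizes h_i = 1, 1, 1; slopes of the chords Δ_i = (y_(i+1) - y_i)/h_i = 8, -8, 2.
  1·M_0 + 4·M_1 + 1·M_2 = 6(Δ_1 - Δ_0) = -96
  1·M_1 + 4·M_2 + 1·M_3 = 6(Δ_2 - Δ_1) = 60
Natural end conditions: M_0 = M_3 = 0.
Solving: M_0 = 0, M_1 = -148/5, M_2 = 112/5, M_3 = 0.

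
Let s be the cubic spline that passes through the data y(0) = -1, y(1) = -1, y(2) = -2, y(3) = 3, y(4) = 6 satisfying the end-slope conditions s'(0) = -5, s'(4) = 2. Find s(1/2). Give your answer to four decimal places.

Let σ_i = s''(x_i). Step sizes h_i = 1, 1, 1, 1; slopes of the chords Δ_i = (y_(i+1) - y_i)/h_i = 0, -1, 5, 3.
  1·σ_0 + 4·σ_1 + 1·σ_2 = 6(Δ_1 - Δ_0) = -6
  1·σ_1 + 4·σ_2 + 1·σ_3 = 6(Δ_2 - Δ_1) = 36
  1·σ_2 + 4·σ_3 + 1·σ_4 = 6(Δ_3 - Δ_2) = -12
Clamped end conditions give two more equations: 2h_0·σ_0 + h_0·σ_1 = 6(Δ_0 - s'(0)) = 30 and h_3·σ_3 + 2h_3·σ_4 = 6(s'(4) - Δ_3) = -6.
Solving: σ_0 = 139/7, σ_1 = -68/7, σ_2 = 13, σ_3 = -44/7, σ_4 = 1/7.
On [0, 1], s(x) = -1 - 5·x + 139/14·x² - 69/14·x³.
With x = 1/2: s(1/2) = -183/112.

-1.6339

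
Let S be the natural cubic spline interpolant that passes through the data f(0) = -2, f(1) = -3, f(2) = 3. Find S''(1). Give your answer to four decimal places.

10.5000

With m_i denoting the second derivative at x_i, h_i = 1, 1, and Δ_i = (y_(i+1) − y_i)/h_i = -1, 6:
  1·m_0 + 4·m_1 + 1·m_2 = 6(Δ_1 - Δ_0) = 42
Natural end conditions: m_0 = m_2 = 0.
Solving the tridiagonal system: m_0 = 0, m_1 = 21/2, m_2 = 0.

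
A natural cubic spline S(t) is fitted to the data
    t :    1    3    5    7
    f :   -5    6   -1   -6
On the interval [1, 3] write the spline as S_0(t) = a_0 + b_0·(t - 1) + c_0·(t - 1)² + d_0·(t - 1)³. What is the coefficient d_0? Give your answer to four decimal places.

-0.6167

Put m_i = S'' at the i-th knot. Here h = (2, 2, 2) and Δ = (11/2, -7/2, -5/2), so the interior equations h_(i-1)·m_(i-1) + 2(h_(i-1)+h_i)·m_i + h_i·m_(i+1) = 6(Δ_i − Δ_(i-1)) read
  2·m_0 + 8·m_1 + 2·m_2 = 6(Δ_1 - Δ_0) = -54
  2·m_1 + 8·m_2 + 2·m_3 = 6(Δ_2 - Δ_1) = 6
Natural end conditions: m_0 = m_3 = 0.
Solving the tridiagonal system: m_0 = 0, m_1 = -37/5, m_2 = 13/5, m_3 = 0.
On [1, 3], with S_0(t) = a_0 + b_0·(t - 1) + c_0·(t - 1)² + d_0·(t - 1)³: c_0 = m_0/2 = 0, d_0 = (m_1 - m_0)/(6h_0) = -37/60, b_0 = Δ_0 - h_0(2m_0 + m_1)/6 = 239/30.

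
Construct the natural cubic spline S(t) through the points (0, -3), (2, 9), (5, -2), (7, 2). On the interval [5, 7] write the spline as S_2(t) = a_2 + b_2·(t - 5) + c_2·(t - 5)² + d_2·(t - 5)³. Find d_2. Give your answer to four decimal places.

Write σ_i for S''(x_i). With h_i = 2, 3, 2 and divided differences Δ_i = 6, -11/3, 2, the continuity of S' gives the tridiagonal system
  2·σ_0 + 10·σ_1 + 3·σ_2 = 6(Δ_1 - Δ_0) = -58
  3·σ_1 + 10·σ_2 + 2·σ_3 = 6(Δ_2 - Δ_1) = 34
Natural end conditions: σ_0 = σ_3 = 0.
Solving the tridiagonal system: σ_0 = 0, σ_1 = -682/91, σ_2 = 514/91, σ_3 = 0.
On [5, 7], with S_2(t) = a_2 + b_2·(t - 5) + c_2·(t - 5)² + d_2·(t - 5)³: c_2 = σ_2/2 = 257/91, d_2 = (σ_3 - σ_2)/(6h_2) = -257/546, b_2 = Δ_2 - h_2(2σ_2 + σ_3)/6 = -482/273.

-0.4707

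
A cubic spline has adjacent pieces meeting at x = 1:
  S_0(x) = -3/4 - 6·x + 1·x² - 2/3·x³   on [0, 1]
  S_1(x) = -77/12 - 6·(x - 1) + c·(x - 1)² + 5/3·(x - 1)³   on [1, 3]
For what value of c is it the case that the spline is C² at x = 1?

-1

S_0''(x) = 2 - 4·x, so S_0''(1) = -2. On the right, S_1''(1) = 2c, so c = -1.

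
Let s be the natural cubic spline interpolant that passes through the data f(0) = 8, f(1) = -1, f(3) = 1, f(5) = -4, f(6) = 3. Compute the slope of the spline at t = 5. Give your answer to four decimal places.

2.8333

Write M_i for s''(x_i). With h_i = 1, 2, 2, 1 and divided differences Δ_i = -9, 1, -5/2, 7, the continuity of s' gives the tridiagonal system
  1·M_0 + 6·M_1 + 2·M_2 = 6(Δ_1 - Δ_0) = 60
  2·M_1 + 8·M_2 + 2·M_3 = 6(Δ_2 - Δ_1) = -21
  2·M_2 + 6·M_3 + 1·M_4 = 6(Δ_3 - Δ_2) = 57
Natural end conditions: M_0 = M_4 = 0.
Forward elimination and back-substitution give M_0 = 0, M_1 = 13, M_2 = -9, M_3 = 25/2, M_4 = 0.
On [5, 6], s'(t) = b_3 + 2c_3·(t - 5) + 3d_3·(t - 5)² with b_3 = Δ_3 - h_3(2M_3 + M_4)/6 = 17/6, c_3 = M_3/2 = 25/4, d_3 = (M_4 - M_3)/(6h_3) = -25/12. So s'(5) = 17/6.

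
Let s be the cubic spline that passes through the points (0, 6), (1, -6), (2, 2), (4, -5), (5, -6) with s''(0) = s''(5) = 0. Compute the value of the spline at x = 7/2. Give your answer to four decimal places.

-2.0920

With M_i denoting the second derivative at x_i, h_i = 1, 1, 2, 1, and Δ_i = (y_(i+1) − y_i)/h_i = -12, 8, -7/2, -1:
  1·M_0 + 4·M_1 + 1·M_2 = 6(Δ_1 - Δ_0) = 120
  1·M_1 + 6·M_2 + 2·M_3 = 6(Δ_2 - Δ_1) = -69
  2·M_2 + 6·M_3 + 1·M_4 = 6(Δ_3 - Δ_2) = 15
Natural end conditions: M_0 = M_4 = 0.
Solving: M_0 = 0, M_1 = 2142/61, M_2 = -1248/61, M_3 = 1137/122, M_4 = 0.
On [2, 4], s(x) = 2 + 429/61·(x - 2) - 624/61·(x - 2)² + 1211/488·(x - 2)³.
With (x - 2) = 3/2: s(7/2) = -8167/3904.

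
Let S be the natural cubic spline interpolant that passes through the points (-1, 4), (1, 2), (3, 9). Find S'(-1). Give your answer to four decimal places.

Let M_i = S''(x_i). Step sizes h_i = 2, 2; slopes of the chords Δ_i = (y_(i+1) - y_i)/h_i = -1, 7/2.
  2·M_0 + 8·M_1 + 2·M_2 = 6(Δ_1 - Δ_0) = 27
Natural end conditions: M_0 = M_2 = 0.
Solving: M_0 = 0, M_1 = 27/8, M_2 = 0.
On [-1, 1], S'(t) = b_0 + 2c_0·(t + 1) + 3d_0·(t + 1)² with b_0 = Δ_0 - h_0(2M_0 + M_1)/6 = -17/8, c_0 = M_0/2 = 0, d_0 = (M_1 - M_0)/(6h_0) = 9/32. So S'(-1) = -17/8.

-2.1250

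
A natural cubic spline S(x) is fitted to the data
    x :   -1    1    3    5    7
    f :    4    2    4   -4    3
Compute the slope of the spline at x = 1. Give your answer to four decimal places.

1.0536

Put m_i = S'' at the i-th knot. Here h = (2, 2, 2, 2) and Δ = (-1, 1, -4, 7/2), so the interior equations h_(i-1)·m_(i-1) + 2(h_(i-1)+h_i)·m_i + h_i·m_(i+1) = 6(Δ_i − Δ_(i-1)) read
  2·m_0 + 8·m_1 + 2·m_2 = 6(Δ_1 - Δ_0) = 12
  2·m_1 + 8·m_2 + 2·m_3 = 6(Δ_2 - Δ_1) = -30
  2·m_2 + 8·m_3 + 2·m_4 = 6(Δ_3 - Δ_2) = 45
Natural end conditions: m_0 = m_4 = 0.
Forward elimination and back-substitution give m_0 = 0, m_1 = 345/112, m_2 = -177/28, m_3 = 807/112, m_4 = 0.
On [1, 3], S'(x) = b_1 + 2c_1·(x - 1) + 3d_1·(x - 1)² with b_1 = Δ_1 - h_1(2m_1 + m_2)/6 = 59/56, c_1 = m_1/2 = 345/224, d_1 = (m_2 - m_1)/(6h_1) = -351/448. So S'(1) = 59/56.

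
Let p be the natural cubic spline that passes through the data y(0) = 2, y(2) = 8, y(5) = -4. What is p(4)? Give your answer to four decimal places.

1.8667

Let m_i = p''(x_i). Step sizes h_i = 2, 3; slopes of the chords Δ_i = (y_(i+1) - y_i)/h_i = 3, -4.
  2·m_0 + 10·m_1 + 3·m_2 = 6(Δ_1 - Δ_0) = -42
Natural end conditions: m_0 = m_2 = 0.
Solving the tridiagonal system: m_0 = 0, m_1 = -21/5, m_2 = 0.
On [2, 5], p(t) = 8 + 1/5·(t - 2) - 21/10·(t - 2)² + 7/30·(t - 2)³.
With (t - 2) = 2: p(4) = 28/15.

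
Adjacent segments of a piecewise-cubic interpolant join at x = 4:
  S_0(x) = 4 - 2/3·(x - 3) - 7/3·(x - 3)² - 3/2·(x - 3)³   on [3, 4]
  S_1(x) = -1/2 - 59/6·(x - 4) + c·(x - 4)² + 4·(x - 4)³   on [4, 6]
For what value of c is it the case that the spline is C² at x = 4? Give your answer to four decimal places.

S_0''(x) = -14/3 - 9·(x - 3), so S_0''(4) = -41/3. On the right, S_1''(4) = 2c, so c = -41/6.

-6.8333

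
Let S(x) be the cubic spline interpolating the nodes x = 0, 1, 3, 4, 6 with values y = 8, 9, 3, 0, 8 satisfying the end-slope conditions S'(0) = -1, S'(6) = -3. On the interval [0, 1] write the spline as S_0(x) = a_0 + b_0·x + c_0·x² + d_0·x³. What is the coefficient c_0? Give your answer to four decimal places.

With M_i denoting the second derivative at x_i, h_i = 1, 2, 1, 2, and Δ_i = (y_(i+1) − y_i)/h_i = 1, -3, -3, 4:
  1·M_0 + 6·M_1 + 2·M_2 = 6(Δ_1 - Δ_0) = -24
  2·M_1 + 6·M_2 + 1·M_3 = 6(Δ_2 - Δ_1) = 0
  1·M_2 + 6·M_3 + 2·M_4 = 6(Δ_3 - Δ_2) = 42
Clamped end conditions give two more equations: 2h_0·M_0 + h_0·M_1 = 6(Δ_0 - S'(0)) = 12 and h_3·M_3 + 2h_3·M_4 = 6(S'(6) - Δ_3) = -42.
Solving the tridiagonal system: M_0 = 26/3, M_1 = -16/3, M_2 = -1/3, M_3 = 38/3, M_4 = -101/6.
On [0, 1], with S_0(x) = a_0 + b_0·x + c_0·x² + d_0·x³: c_0 = M_0/2 = 13/3, d_0 = (M_1 - M_0)/(6h_0) = -7/3, b_0 = Δ_0 - h_0(2M_0 + M_1)/6 = -1.

4.3333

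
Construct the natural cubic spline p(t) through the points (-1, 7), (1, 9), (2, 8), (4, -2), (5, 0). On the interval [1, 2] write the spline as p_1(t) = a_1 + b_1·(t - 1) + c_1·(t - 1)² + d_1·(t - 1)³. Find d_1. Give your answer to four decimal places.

-1.0215

With σ_i denoting the second derivative at x_i, h_i = 2, 1, 2, 1, and Δ_i = (y_(i+1) − y_i)/h_i = 1, -1, -5, 2:
  2·σ_0 + 6·σ_1 + 1·σ_2 = 6(Δ_1 - Δ_0) = -12
  1·σ_1 + 6·σ_2 + 2·σ_3 = 6(Δ_2 - Δ_1) = -24
  2·σ_2 + 6·σ_3 + 1·σ_4 = 6(Δ_3 - Δ_2) = 42
Natural end conditions: σ_0 = σ_4 = 0.
Forward elimination and back-substitution give σ_0 = 0, σ_1 = -26/31, σ_2 = -216/31, σ_3 = 289/31, σ_4 = 0.
On [1, 2], with p_1(t) = a_1 + b_1·(t - 1) + c_1·(t - 1)² + d_1·(t - 1)³: c_1 = σ_1/2 = -13/31, d_1 = (σ_2 - σ_1)/(6h_1) = -95/93, b_1 = Δ_1 - h_1(2σ_1 + σ_2)/6 = 41/93.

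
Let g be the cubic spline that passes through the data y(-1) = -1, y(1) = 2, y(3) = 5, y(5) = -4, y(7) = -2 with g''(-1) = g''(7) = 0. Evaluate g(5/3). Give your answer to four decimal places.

Write M_i for g''(x_i). With h_i = 2, 2, 2, 2 and divided differences Δ_i = 3/2, 3/2, -9/2, 1, the continuity of g' gives the tridiagonal system
  2·M_0 + 8·M_1 + 2·M_2 = 6(Δ_1 - Δ_0) = 0
  2·M_1 + 8·M_2 + 2·M_3 = 6(Δ_2 - Δ_1) = -36
  2·M_2 + 8·M_3 + 2·M_4 = 6(Δ_3 - Δ_2) = 33
Natural end conditions: M_0 = M_4 = 0.
Solving: M_0 = 0, M_1 = 177/112, M_2 = -177/28, M_3 = 639/112, M_4 = 0.
On [1, 3], g(x) = 2 + 143/56·(x - 1) + 177/224·(x - 1)² - 295/448·(x - 1)³.
With (x - 1) = 2/3: g(5/3) = 2917/756.

3.8585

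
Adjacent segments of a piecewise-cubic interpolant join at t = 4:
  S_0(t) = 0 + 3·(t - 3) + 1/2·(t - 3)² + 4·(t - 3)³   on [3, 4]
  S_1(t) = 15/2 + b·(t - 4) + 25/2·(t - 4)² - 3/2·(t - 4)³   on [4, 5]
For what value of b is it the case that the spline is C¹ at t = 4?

S_0'(t) = 3 + 1·(t - 3) + 12·(t - 3)², so S_0'(4) = 16. On the right, S_1'(4) = b, so b = 16.

16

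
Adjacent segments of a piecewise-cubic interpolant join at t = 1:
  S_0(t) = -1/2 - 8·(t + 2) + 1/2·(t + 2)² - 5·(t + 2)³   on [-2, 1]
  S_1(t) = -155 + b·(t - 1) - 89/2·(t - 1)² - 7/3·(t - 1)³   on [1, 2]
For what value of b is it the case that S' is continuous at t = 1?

-140

S_0'(t) = -8 + 1·(t + 2) - 15·(t + 2)², so S_0'(1) = -140. On the right, S_1'(1) = b, so b = -140.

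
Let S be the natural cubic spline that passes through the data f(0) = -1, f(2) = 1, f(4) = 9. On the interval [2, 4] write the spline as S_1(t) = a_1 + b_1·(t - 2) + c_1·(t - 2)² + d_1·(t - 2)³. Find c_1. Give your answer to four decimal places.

1.1250

With M_i denoting the second derivative at x_i, h_i = 2, 2, and Δ_i = (y_(i+1) − y_i)/h_i = 1, 4:
  2·M_0 + 8·M_1 + 2·M_2 = 6(Δ_1 - Δ_0) = 18
Natural end conditions: M_0 = M_2 = 0.
Hence M_0 = 0, M_1 = 9/4, M_2 = 0.
On [2, 4], with S_1(t) = a_1 + b_1·(t - 2) + c_1·(t - 2)² + d_1·(t - 2)³: c_1 = M_1/2 = 9/8, d_1 = (M_2 - M_1)/(6h_1) = -3/16, b_1 = Δ_1 - h_1(2M_1 + M_2)/6 = 5/2.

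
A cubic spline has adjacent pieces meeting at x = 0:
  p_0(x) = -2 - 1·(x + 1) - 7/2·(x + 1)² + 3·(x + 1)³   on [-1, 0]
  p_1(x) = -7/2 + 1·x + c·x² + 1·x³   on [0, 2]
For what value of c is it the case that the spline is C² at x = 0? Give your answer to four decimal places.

5.5000

p_0''(x) = -7 + 18·(x + 1), so p_0''(0) = 11. On the right, p_1''(0) = 2c, so c = 11/2.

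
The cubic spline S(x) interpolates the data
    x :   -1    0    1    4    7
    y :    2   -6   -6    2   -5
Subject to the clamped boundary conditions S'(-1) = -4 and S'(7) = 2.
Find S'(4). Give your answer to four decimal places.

-1.0804

With M_i denoting the second derivative at x_i, h_i = 1, 1, 3, 3, and Δ_i = (y_(i+1) − y_i)/h_i = -8, 0, 8/3, -7/3:
  1·M_0 + 4·M_1 + 1·M_2 = 6(Δ_1 - Δ_0) = 48
  1·M_1 + 8·M_2 + 3·M_3 = 6(Δ_2 - Δ_1) = 16
  3·M_2 + 12·M_3 + 3·M_4 = 6(Δ_3 - Δ_2) = -30
Clamped end conditions give two more equations: 2h_0·M_0 + h_0·M_1 = 6(Δ_0 - S'(-1)) = -24 and h_3·M_3 + 2h_3·M_4 = 6(S'(7) - Δ_3) = 26.
Solving the tridiagonal system: M_0 = -1139/56, M_1 = 467/28, M_2 = 13/8, M_3 = -383/84, M_4 = 1111/168.
On [4, 7], S'(x) = b_3 + 2c_3·(x - 4) + 3d_3·(x - 4)² with b_3 = Δ_3 - h_3(2M_3 + M_4)/6 = -121/112, c_3 = M_3/2 = -383/168, d_3 = (M_4 - M_3)/(6h_3) = 1877/3024. So S'(4) = -121/112.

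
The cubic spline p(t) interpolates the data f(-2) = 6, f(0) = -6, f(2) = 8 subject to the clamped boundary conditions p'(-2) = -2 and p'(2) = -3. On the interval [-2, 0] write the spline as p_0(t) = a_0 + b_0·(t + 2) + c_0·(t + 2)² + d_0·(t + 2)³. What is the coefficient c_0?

Let M_i = p''(x_i). Step sizes h_i = 2, 2; slopes of the chords Δ_i = (y_(i+1) - y_i)/h_i = -6, 7.
  2·M_0 + 8·M_1 + 2·M_2 = 6(Δ_1 - Δ_0) = 78
Clamped end conditions give two more equations: 2h_0·M_0 + h_0·M_1 = 6(Δ_0 - p'(-2)) = -24 and h_1·M_1 + 2h_1·M_2 = 6(p'(2) - Δ_1) = -60.
Forward elimination and back-substitution give M_0 = -16, M_1 = 20, M_2 = -25.
On [-2, 0], with p_0(t) = a_0 + b_0·(t + 2) + c_0·(t + 2)² + d_0·(t + 2)³: c_0 = M_0/2 = -8, d_0 = (M_1 - M_0)/(6h_0) = 3, b_0 = Δ_0 - h_0(2M_0 + M_1)/6 = -2.

-8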